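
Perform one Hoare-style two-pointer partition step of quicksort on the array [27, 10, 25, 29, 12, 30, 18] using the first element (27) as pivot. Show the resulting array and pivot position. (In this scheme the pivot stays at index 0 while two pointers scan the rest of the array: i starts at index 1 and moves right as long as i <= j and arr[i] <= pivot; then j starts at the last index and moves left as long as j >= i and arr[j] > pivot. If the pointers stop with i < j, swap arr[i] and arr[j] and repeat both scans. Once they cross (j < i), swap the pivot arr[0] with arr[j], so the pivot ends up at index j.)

Hoare-style two-pointer partition with pivot = 27:

Initial array: [27, 10, 25, 29, 12, 30, 18]

Pointers start at i = 1, j = 6.
i stops at index 3 (arr[3]=29 > 27), j stops at index 6 (arr[6]=18 <= 27): swap arr[3] and arr[6], array becomes [27, 10, 25, 18, 12, 30, 29]
i ends at 5, j ends at 4: the pointers have crossed (j < i), so scanning stops.

Swap pivot arr[0] with arr[4] to place pivot at position 4: [12, 10, 25, 18, 27, 30, 29]
Pivot position: 4

After partitioning with pivot 27, the array becomes [12, 10, 25, 18, 27, 30, 29]. The pivot is placed at index 4. All elements to the left of the pivot are <= 27, and all elements to the right are > 27.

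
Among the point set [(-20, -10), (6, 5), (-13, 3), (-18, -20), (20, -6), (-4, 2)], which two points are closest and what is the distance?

Computing all pairwise distances among 6 points:

d((-20, -10), (6, 5)) = 30.0167
d((-20, -10), (-13, 3)) = 14.7648
d((-20, -10), (-18, -20)) = 10.198
d((-20, -10), (20, -6)) = 40.1995
d((-20, -10), (-4, 2)) = 20.0
d((6, 5), (-13, 3)) = 19.105
d((6, 5), (-18, -20)) = 34.6554
d((6, 5), (20, -6)) = 17.8045
d((6, 5), (-4, 2)) = 10.4403
d((-13, 3), (-18, -20)) = 23.5372
d((-13, 3), (20, -6)) = 34.2053
d((-13, 3), (-4, 2)) = 9.0554 <-- minimum
d((-18, -20), (20, -6)) = 40.4969
d((-18, -20), (-4, 2)) = 26.0768
d((20, -6), (-4, 2)) = 25.2982

Closest pair: (-13, 3) and (-4, 2) with distance 9.0554

The closest pair is (-13, 3) and (-4, 2) with Euclidean distance 9.0554. For 6 points, brute-force pairwise comparison is shown above. For large n, the divide-and-conquer algorithm (sort by x, recurse on halves, check the dividing strip) achieves O(n log n).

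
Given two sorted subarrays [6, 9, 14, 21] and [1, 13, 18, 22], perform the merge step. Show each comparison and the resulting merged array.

Merging process:

Compare 6 vs 1: take 1 from right. Merged: [1]
Compare 6 vs 13: take 6 from left. Merged: [1, 6]
Compare 9 vs 13: take 9 from left. Merged: [1, 6, 9]
Compare 14 vs 13: take 13 from right. Merged: [1, 6, 9, 13]
Compare 14 vs 18: take 14 from left. Merged: [1, 6, 9, 13, 14]
Compare 21 vs 18: take 18 from right. Merged: [1, 6, 9, 13, 14, 18]
Compare 21 vs 22: take 21 from left. Merged: [1, 6, 9, 13, 14, 18, 21]
Append remaining from right: [22]. Merged: [1, 6, 9, 13, 14, 18, 21, 22]

Final merged array: [1, 6, 9, 13, 14, 18, 21, 22]
Total comparisons: 7

The merged array is [1, 6, 9, 13, 14, 18, 21, 22], requiring 7 comparisons. The merge step runs in O(n) time where n is the total number of elements.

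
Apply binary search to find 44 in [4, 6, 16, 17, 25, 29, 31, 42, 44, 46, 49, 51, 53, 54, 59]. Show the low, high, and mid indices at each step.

Binary search for 44 in [4, 6, 16, 17, 25, 29, 31, 42, 44, 46, 49, 51, 53, 54, 59]:

lo=0, hi=14, mid=7, arr[mid]=42 -> 42 < 44, search right half
lo=8, hi=14, mid=11, arr[mid]=51 -> 51 > 44, search left half
lo=8, hi=10, mid=9, arr[mid]=46 -> 46 > 44, search left half
lo=8, hi=8, mid=8, arr[mid]=44 -> Found target at index 8!

Binary search finds 44 at index 8 after 4 comparisons. The search repeatedly halves the search space by comparing with the middle element.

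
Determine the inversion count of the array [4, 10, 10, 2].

Finding inversions in [4, 10, 10, 2]:

(0, 3): arr[0]=4 > arr[3]=2
(1, 3): arr[1]=10 > arr[3]=2
(2, 3): arr[2]=10 > arr[3]=2

Total inversions: 3

The array has 3 inversion(s): (0,3), (1,3), (2,3). Each pair (i,j) satisfies i < j and arr[i] > arr[j].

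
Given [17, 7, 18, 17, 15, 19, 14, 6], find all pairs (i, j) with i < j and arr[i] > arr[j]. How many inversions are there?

Finding inversions in [17, 7, 18, 17, 15, 19, 14, 6]:

(0, 1): arr[0]=17 > arr[1]=7
(0, 4): arr[0]=17 > arr[4]=15
(0, 6): arr[0]=17 > arr[6]=14
(0, 7): arr[0]=17 > arr[7]=6
(1, 7): arr[1]=7 > arr[7]=6
(2, 3): arr[2]=18 > arr[3]=17
(2, 4): arr[2]=18 > arr[4]=15
(2, 6): arr[2]=18 > arr[6]=14
(2, 7): arr[2]=18 > arr[7]=6
(3, 4): arr[3]=17 > arr[4]=15
(3, 6): arr[3]=17 > arr[6]=14
(3, 7): arr[3]=17 > arr[7]=6
(4, 6): arr[4]=15 > arr[6]=14
(4, 7): arr[4]=15 > arr[7]=6
(5, 6): arr[5]=19 > arr[6]=14
(5, 7): arr[5]=19 > arr[7]=6
(6, 7): arr[6]=14 > arr[7]=6

Total inversions: 17

The array has 17 inversion(s): (0,1), (0,4), (0,6), (0,7), (1,7), (2,3), (2,4), (2,6), (2,7), (3,4), (3,6), (3,7), (4,6), (4,7), (5,6), (5,7), (6,7). Each pair (i,j) satisfies i < j and arr[i] > arr[j].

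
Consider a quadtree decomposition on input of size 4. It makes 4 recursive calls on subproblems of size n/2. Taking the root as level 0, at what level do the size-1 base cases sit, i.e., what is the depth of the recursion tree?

For divide and conquer with division factor 2:

Problem sizes at each level:
Level 0: 4
Level 1: 2
Level 2: 1

The root is level 0 and the size-1 base case is level 2 (the tree spans levels 0 through 2, i.e. 3 levels counting the root), so the depth is the number of divisions: log_2(4) = 2

The recursion tree depth is log_2(4) = 2. At each level, the problem size is divided by 2, so it takes 2 divisions to reduce to a base case of size 1. The algorithm makes 4 recursive calls at each level.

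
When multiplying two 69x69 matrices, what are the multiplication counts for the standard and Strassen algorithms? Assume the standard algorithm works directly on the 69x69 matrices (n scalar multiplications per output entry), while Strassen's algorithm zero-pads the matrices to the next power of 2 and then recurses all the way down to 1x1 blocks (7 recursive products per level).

Matrix multiplication for 69x69 matrices:

Strassen's algorithm requires power-of-2 dimensions. Pad 69x69 to 128x128 (next power of 2).

Standard algorithm: 69^3 = 328509 multiplications
Strassen's algorithm: 7^(log2(128)) = 7^7 = 823543 multiplications
Difference: 328509 - 823543 = -495034 (Strassen uses MORE here due to padding overhead — for small or just-over-power-of-2 n, padding can outweigh the per-level savings)

Standard: 328509 multiplications (69^3). Strassen: 823543 multiplications (7^7, after padding to 128x128). Strassen reduces 8 recursive multiplications to 7 at each level.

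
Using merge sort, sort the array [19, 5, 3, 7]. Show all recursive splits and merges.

Merge sort trace:

Split: [19, 5, 3, 7] -> [19, 5] and [3, 7]
  Split: [19, 5] -> [19] and [5]
  Merge: [19] + [5] -> [5, 19]
  Split: [3, 7] -> [3] and [7]
  Merge: [3] + [7] -> [3, 7]
Merge: [5, 19] + [3, 7] -> [3, 5, 7, 19]

Final sorted array: [3, 5, 7, 19]

The merge sort proceeds by recursively splitting the array and merging sorted halves.
After all merges, the sorted array is [3, 5, 7, 19].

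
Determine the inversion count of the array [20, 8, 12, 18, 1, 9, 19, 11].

Finding inversions in [20, 8, 12, 18, 1, 9, 19, 11]:

(0, 1): arr[0]=20 > arr[1]=8
(0, 2): arr[0]=20 > arr[2]=12
(0, 3): arr[0]=20 > arr[3]=18
(0, 4): arr[0]=20 > arr[4]=1
(0, 5): arr[0]=20 > arr[5]=9
(0, 6): arr[0]=20 > arr[6]=19
(0, 7): arr[0]=20 > arr[7]=11
(1, 4): arr[1]=8 > arr[4]=1
(2, 4): arr[2]=12 > arr[4]=1
(2, 5): arr[2]=12 > arr[5]=9
(2, 7): arr[2]=12 > arr[7]=11
(3, 4): arr[3]=18 > arr[4]=1
(3, 5): arr[3]=18 > arr[5]=9
(3, 7): arr[3]=18 > arr[7]=11
(6, 7): arr[6]=19 > arr[7]=11

Total inversions: 15

The array has 15 inversion(s): (0,1), (0,2), (0,3), (0,4), (0,5), (0,6), (0,7), (1,4), (2,4), (2,5), (2,7), (3,4), (3,5), (3,7), (6,7). Each pair (i,j) satisfies i < j and arr[i] > arr[j].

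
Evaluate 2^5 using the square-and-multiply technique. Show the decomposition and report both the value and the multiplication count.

Computing 2^5 by squaring (build up from 2^1; each line after the first costs one multiplication):

2^1 = 2
2^2 = (2^1)^2 = 2^2 = 4
2^4 = (2^2)^2 = 4^2 = 16
2^5 = 2 * 2^4 = 2 * 16 = 32

Result: 32
Multiplications needed: 3 (3 lines after 2^1)

2^5 = 32. Using exponentiation by squaring, this requires 3 multiplications. The key idea: if the exponent is even, square the half-power; if odd, multiply by the base once.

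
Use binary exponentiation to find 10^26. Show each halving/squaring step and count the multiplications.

Computing 10^26 by squaring (build up from 10^1; each line after the first costs one multiplication):

10^1 = 10
10^2 = (10^1)^2 = 10^2 = 100
10^3 = 10 * 10^2 = 10 * 100 = 1000
10^6 = (10^3)^2 = 1000^2 = 1000000
10^12 = (10^6)^2 = 1000000^2 = 1000000000000
10^13 = 10 * 10^12 = 10 * 1000000000000 = 10000000000000
10^26 = (10^13)^2 = 10000000000000^2 = 100000000000000000000000000

Result: 100000000000000000000000000
Multiplications needed: 6 (6 lines after 10^1)

10^26 = 100000000000000000000000000. Using exponentiation by squaring, this requires 6 multiplications. The key idea: if the exponent is even, square the half-power; if odd, multiply by the base once.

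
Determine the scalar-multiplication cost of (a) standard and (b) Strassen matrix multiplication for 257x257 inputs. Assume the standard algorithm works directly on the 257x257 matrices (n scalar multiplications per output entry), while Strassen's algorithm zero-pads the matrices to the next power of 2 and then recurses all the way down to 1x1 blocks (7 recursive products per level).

Matrix multiplication for 257x257 matrices:

Strassen's algorithm requires power-of-2 dimensions. Pad 257x257 to 512x512 (next power of 2).

Standard algorithm: 257^3 = 16974593 multiplications
Strassen's algorithm: 7^(log2(512)) = 7^9 = 40353607 multiplications
Difference: 16974593 - 40353607 = -23379014 (Strassen uses MORE here due to padding overhead — for small or just-over-power-of-2 n, padding can outweigh the per-level savings)

Standard: 16974593 multiplications (257^3). Strassen: 40353607 multiplications (7^9, after padding to 512x512). Strassen reduces 8 recursive multiplications to 7 at each level.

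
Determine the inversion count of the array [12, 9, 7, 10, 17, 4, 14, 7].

Finding inversions in [12, 9, 7, 10, 17, 4, 14, 7]:

(0, 1): arr[0]=12 > arr[1]=9
(0, 2): arr[0]=12 > arr[2]=7
(0, 3): arr[0]=12 > arr[3]=10
(0, 5): arr[0]=12 > arr[5]=4
(0, 7): arr[0]=12 > arr[7]=7
(1, 2): arr[1]=9 > arr[2]=7
(1, 5): arr[1]=9 > arr[5]=4
(1, 7): arr[1]=9 > arr[7]=7
(2, 5): arr[2]=7 > arr[5]=4
(3, 5): arr[3]=10 > arr[5]=4
(3, 7): arr[3]=10 > arr[7]=7
(4, 5): arr[4]=17 > arr[5]=4
(4, 6): arr[4]=17 > arr[6]=14
(4, 7): arr[4]=17 > arr[7]=7
(6, 7): arr[6]=14 > arr[7]=7

Total inversions: 15

The array has 15 inversion(s): (0,1), (0,2), (0,3), (0,5), (0,7), (1,2), (1,5), (1,7), (2,5), (3,5), (3,7), (4,5), (4,6), (4,7), (6,7). Each pair (i,j) satisfies i < j and arr[i] > arr[j].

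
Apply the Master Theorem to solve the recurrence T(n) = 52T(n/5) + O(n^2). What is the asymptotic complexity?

Master Theorem for T(n) = 52T(n/5) + O(n^2):

a = 52, b = 5, c = 2
log_b(a) = log_5(52) = 2.4550

Case 1: c = 2 < log_5(52) = 2.4550
T(n) = O(n^(log_5 52))

For T(n) = 52T(n/5) + O(n^2): log_5(52) = 2.4550. This is Case 1 of the Master Theorem (c < log_b(a), work dominated by leaves), giving O(n^(log_5 52)).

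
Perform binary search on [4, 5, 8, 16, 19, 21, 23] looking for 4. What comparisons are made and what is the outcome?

Binary search for 4 in [4, 5, 8, 16, 19, 21, 23]:

lo=0, hi=6, mid=3, arr[mid]=16 -> 16 > 4, search left half
lo=0, hi=2, mid=1, arr[mid]=5 -> 5 > 4, search left half
lo=0, hi=0, mid=0, arr[mid]=4 -> Found target at index 0!

Binary search finds 4 at index 0 after 3 comparisons. The search repeatedly halves the search space by comparing with the middle element.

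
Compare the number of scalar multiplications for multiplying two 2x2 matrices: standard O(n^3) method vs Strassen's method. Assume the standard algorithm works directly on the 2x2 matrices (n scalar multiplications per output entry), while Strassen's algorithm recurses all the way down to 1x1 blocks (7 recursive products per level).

Matrix multiplication for 2x2 matrices:

Standard algorithm: 2^3 = 8 multiplications
Strassen's algorithm: 7^(log2(2)) = 7^1 = 7 multiplications
Savings: 8 - 7 = 1 multiplications

Standard: 8 multiplications (2^3). Strassen: 7 multiplications (7^1). Strassen reduces 8 recursive multiplications to 7 at each level.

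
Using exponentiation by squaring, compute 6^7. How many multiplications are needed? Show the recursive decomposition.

Computing 6^7 by squaring (build up from 6^1; each line after the first costs one multiplication):

6^1 = 6
6^2 = (6^1)^2 = 6^2 = 36
6^3 = 6 * 6^2 = 6 * 36 = 216
6^6 = (6^3)^2 = 216^2 = 46656
6^7 = 6 * 6^6 = 6 * 46656 = 279936

Result: 279936
Multiplications needed: 4 (4 lines after 6^1)

6^7 = 279936. Using exponentiation by squaring, this requires 4 multiplications. The key idea: if the exponent is even, square the half-power; if odd, multiply by the base once.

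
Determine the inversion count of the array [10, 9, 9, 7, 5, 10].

Finding inversions in [10, 9, 9, 7, 5, 10]:

(0, 1): arr[0]=10 > arr[1]=9
(0, 2): arr[0]=10 > arr[2]=9
(0, 3): arr[0]=10 > arr[3]=7
(0, 4): arr[0]=10 > arr[4]=5
(1, 3): arr[1]=9 > arr[3]=7
(1, 4): arr[1]=9 > arr[4]=5
(2, 3): arr[2]=9 > arr[3]=7
(2, 4): arr[2]=9 > arr[4]=5
(3, 4): arr[3]=7 > arr[4]=5

Total inversions: 9

The array has 9 inversion(s): (0,1), (0,2), (0,3), (0,4), (1,3), (1,4), (2,3), (2,4), (3,4). Each pair (i,j) satisfies i < j and arr[i] > arr[j].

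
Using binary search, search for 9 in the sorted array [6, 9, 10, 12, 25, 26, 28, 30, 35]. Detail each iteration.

Binary search for 9 in [6, 9, 10, 12, 25, 26, 28, 30, 35]:

lo=0, hi=8, mid=4, arr[mid]=25 -> 25 > 9, search left half
lo=0, hi=3, mid=1, arr[mid]=9 -> Found target at index 1!

Binary search finds 9 at index 1 after 2 comparisons. The search repeatedly halves the search space by comparing with the middle element.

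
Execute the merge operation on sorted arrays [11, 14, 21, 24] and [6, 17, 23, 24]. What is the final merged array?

Merging process:

Compare 11 vs 6: take 6 from right. Merged: [6]
Compare 11 vs 17: take 11 from left. Merged: [6, 11]
Compare 14 vs 17: take 14 from left. Merged: [6, 11, 14]
Compare 21 vs 17: take 17 from right. Merged: [6, 11, 14, 17]
Compare 21 vs 23: take 21 from left. Merged: [6, 11, 14, 17, 21]
Compare 24 vs 23: take 23 from right. Merged: [6, 11, 14, 17, 21, 23]
Compare 24 vs 24: take 24 from left. Merged: [6, 11, 14, 17, 21, 23, 24]
Append remaining from right: [24]. Merged: [6, 11, 14, 17, 21, 23, 24, 24]

Final merged array: [6, 11, 14, 17, 21, 23, 24, 24]
Total comparisons: 7

The merged array is [6, 11, 14, 17, 21, 23, 24, 24], requiring 7 comparisons. The merge step runs in O(n) time where n is the total number of elements.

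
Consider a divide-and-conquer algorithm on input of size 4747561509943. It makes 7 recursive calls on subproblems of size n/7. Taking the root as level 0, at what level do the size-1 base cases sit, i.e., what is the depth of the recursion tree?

For divide and conquer with division factor 7:

Problem sizes at each level:
Level 0: 4747561509943
Level 1: 678223072849
Level 2: 96889010407
Level 3: 13841287201
Level 4: 1977326743
Level 5: 282475249
Level 6: 40353607
Level 7: 5764801
Level 8: 823543
Level 9: 117649
Level 10: 16807
Level 11: 2401
Level 12: 343
Level 13: 49
Level 14: 7
Level 15: 1

The root is level 0 and the size-1 base case is level 15 (the tree spans levels 0 through 15, i.e. 16 levels counting the root), so the depth is the number of divisions: log_7(4747561509943) = 15

The recursion tree depth is log_7(4747561509943) = 15. At each level, the problem size is divided by 7, so it takes 15 divisions to reduce to a base case of size 1. The algorithm makes 7 recursive calls at each level.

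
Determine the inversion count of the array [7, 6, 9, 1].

Finding inversions in [7, 6, 9, 1]:

(0, 1): arr[0]=7 > arr[1]=6
(0, 3): arr[0]=7 > arr[3]=1
(1, 3): arr[1]=6 > arr[3]=1
(2, 3): arr[2]=9 > arr[3]=1

Total inversions: 4

The array has 4 inversion(s): (0,1), (0,3), (1,3), (2,3). Each pair (i,j) satisfies i < j and arr[i] > arr[j].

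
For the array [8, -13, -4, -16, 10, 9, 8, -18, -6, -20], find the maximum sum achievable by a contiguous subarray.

Using Kadane's algorithm on [8, -13, -4, -16, 10, 9, 8, -18, -6, -20]:

Scanning through the array:
Position 1 (value -13): max_ending_here = -5, max_so_far = 8
Position 2 (value -4): max_ending_here = -4, max_so_far = 8
Position 3 (value -16): max_ending_here = -16, max_so_far = 8
Position 4 (value 10): max_ending_here = 10, max_so_far = 10
Position 5 (value 9): max_ending_here = 19, max_so_far = 19
Position 6 (value 8): max_ending_here = 27, max_so_far = 27
Position 7 (value -18): max_ending_here = 9, max_so_far = 27
Position 8 (value -6): max_ending_here = 3, max_so_far = 27
Position 9 (value -20): max_ending_here = -17, max_so_far = 27

Maximum subarray: [10, 9, 8]
Maximum sum: 27

The maximum subarray is [10, 9, 8] with sum 27. This subarray runs from index 4 to index 6.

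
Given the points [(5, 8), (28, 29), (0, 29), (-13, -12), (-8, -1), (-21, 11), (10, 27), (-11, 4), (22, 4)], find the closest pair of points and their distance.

Computing all pairwise distances among 9 points:

d((5, 8), (28, 29)) = 31.1448
d((5, 8), (0, 29)) = 21.587
d((5, 8), (-13, -12)) = 26.9072
d((5, 8), (-8, -1)) = 15.8114
d((5, 8), (-21, 11)) = 26.1725
d((5, 8), (10, 27)) = 19.6469
d((5, 8), (-11, 4)) = 16.4924
d((5, 8), (22, 4)) = 17.4642
d((28, 29), (0, 29)) = 28.0
d((28, 29), (-13, -12)) = 57.9828
d((28, 29), (-8, -1)) = 46.8615
d((28, 29), (-21, 11)) = 52.2015
d((28, 29), (10, 27)) = 18.1108
d((28, 29), (-11, 4)) = 46.3249
d((28, 29), (22, 4)) = 25.7099
d((0, 29), (-13, -12)) = 43.0116
d((0, 29), (-8, -1)) = 31.0483
d((0, 29), (-21, 11)) = 27.6586
d((0, 29), (10, 27)) = 10.198
d((0, 29), (-11, 4)) = 27.313
d((0, 29), (22, 4)) = 33.3017
d((-13, -12), (-8, -1)) = 12.083
d((-13, -12), (-21, 11)) = 24.3516
d((-13, -12), (10, 27)) = 45.2769
d((-13, -12), (-11, 4)) = 16.1245
d((-13, -12), (22, 4)) = 38.4838
d((-8, -1), (-21, 11)) = 17.6918
d((-8, -1), (10, 27)) = 33.2866
d((-8, -1), (-11, 4)) = 5.831 <-- minimum
d((-8, -1), (22, 4)) = 30.4138
d((-21, 11), (10, 27)) = 34.8855
d((-21, 11), (-11, 4)) = 12.2066
d((-21, 11), (22, 4)) = 43.566
d((10, 27), (-11, 4)) = 31.1448
d((10, 27), (22, 4)) = 25.9422
d((-11, 4), (22, 4)) = 33.0

Closest pair: (-8, -1) and (-11, 4) with distance 5.831

The closest pair is (-8, -1) and (-11, 4) with Euclidean distance 5.831. For 9 points, brute-force pairwise comparison is shown above. For large n, the divide-and-conquer algorithm (sort by x, recurse on halves, check the dividing strip) achieves O(n log n).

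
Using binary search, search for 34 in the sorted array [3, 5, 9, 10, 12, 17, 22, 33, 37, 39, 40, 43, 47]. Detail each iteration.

Binary search for 34 in [3, 5, 9, 10, 12, 17, 22, 33, 37, 39, 40, 43, 47]:

lo=0, hi=12, mid=6, arr[mid]=22 -> 22 < 34, search right half
lo=7, hi=12, mid=9, arr[mid]=39 -> 39 > 34, search left half
lo=7, hi=8, mid=7, arr[mid]=33 -> 33 < 34, search right half
lo=8, hi=8, mid=8, arr[mid]=37 -> 37 > 34, search left half
lo=8 > hi=7, target 34 not found

Binary search determines that 34 is not in the array after 4 comparisons. The search space was exhausted without finding the target.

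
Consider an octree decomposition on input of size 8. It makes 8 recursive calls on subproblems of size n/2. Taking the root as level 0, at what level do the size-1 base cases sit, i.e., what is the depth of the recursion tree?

For divide and conquer with division factor 2:

Problem sizes at each level:
Level 0: 8
Level 1: 4
Level 2: 2
Level 3: 1

The root is level 0 and the size-1 base case is level 3 (the tree spans levels 0 through 3, i.e. 4 levels counting the root), so the depth is the number of divisions: log_2(8) = 3

The recursion tree depth is log_2(8) = 3. At each level, the problem size is divided by 2, so it takes 3 divisions to reduce to a base case of size 1. The algorithm makes 8 recursive calls at each level.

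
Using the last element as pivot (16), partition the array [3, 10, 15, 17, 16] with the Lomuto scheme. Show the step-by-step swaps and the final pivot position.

Lomuto partition with pivot = 16:

Initial array: [3, 10, 15, 17, 16]

arr[0]=3 <= 16: swap with position 0, array becomes [3, 10, 15, 17, 16]
arr[1]=10 <= 16: swap with position 1, array becomes [3, 10, 15, 17, 16]
arr[2]=15 <= 16: swap with position 2, array becomes [3, 10, 15, 17, 16]
arr[3]=17 > 16: no swap

Place pivot at position 3: [3, 10, 15, 16, 17]
Pivot position: 3

After partitioning with pivot 16, the array becomes [3, 10, 15, 16, 17]. The pivot is placed at index 3. All elements to the left of the pivot are <= 16, and all elements to the right are > 16.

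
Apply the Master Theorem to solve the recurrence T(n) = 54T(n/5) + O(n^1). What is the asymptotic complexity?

Master Theorem for T(n) = 54T(n/5) + O(n^1):

a = 54, b = 5, c = 1
log_b(a) = log_5(54) = 2.4785

Case 1: c = 1 < log_5(54) = 2.4785
T(n) = O(n^(log_5 54))

For T(n) = 54T(n/5) + O(n^1): log_5(54) = 2.4785. This is Case 1 of the Master Theorem (c < log_b(a), work dominated by leaves), giving O(n^(log_5 54)).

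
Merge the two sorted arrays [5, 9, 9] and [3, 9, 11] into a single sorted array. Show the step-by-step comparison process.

Merging process:

Compare 5 vs 3: take 3 from right. Merged: [3]
Compare 5 vs 9: take 5 from left. Merged: [3, 5]
Compare 9 vs 9: take 9 from left. Merged: [3, 5, 9]
Compare 9 vs 9: take 9 from left. Merged: [3, 5, 9, 9]
Append remaining from right: [9, 11]. Merged: [3, 5, 9, 9, 9, 11]

Final merged array: [3, 5, 9, 9, 9, 11]
Total comparisons: 4

The merged array is [3, 5, 9, 9, 9, 11], requiring 4 comparisons. The merge step runs in O(n) time where n is the total number of elements.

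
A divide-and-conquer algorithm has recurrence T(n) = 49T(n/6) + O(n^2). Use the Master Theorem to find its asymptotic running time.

Master Theorem for T(n) = 49T(n/6) + O(n^2):

a = 49, b = 6, c = 2
log_b(a) = log_6(49) = 2.1721

Case 1: c = 2 < log_6(49) = 2.1721
T(n) = O(n^(log_6 49))

For T(n) = 49T(n/6) + O(n^2): log_6(49) = 2.1721. This is Case 1 of the Master Theorem (c < log_b(a), work dominated by leaves), giving O(n^(log_6 49)).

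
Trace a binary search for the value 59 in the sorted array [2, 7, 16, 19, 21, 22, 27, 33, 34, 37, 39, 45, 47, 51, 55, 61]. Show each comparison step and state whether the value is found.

Binary search for 59 in [2, 7, 16, 19, 21, 22, 27, 33, 34, 37, 39, 45, 47, 51, 55, 61]:

lo=0, hi=15, mid=7, arr[mid]=33 -> 33 < 59, search right half
lo=8, hi=15, mid=11, arr[mid]=45 -> 45 < 59, search right half
lo=12, hi=15, mid=13, arr[mid]=51 -> 51 < 59, search right half
lo=14, hi=15, mid=14, arr[mid]=55 -> 55 < 59, search right half
lo=15, hi=15, mid=15, arr[mid]=61 -> 61 > 59, search left half
lo=15 > hi=14, target 59 not found

Binary search determines that 59 is not in the array after 5 comparisons. The search space was exhausted without finding the target.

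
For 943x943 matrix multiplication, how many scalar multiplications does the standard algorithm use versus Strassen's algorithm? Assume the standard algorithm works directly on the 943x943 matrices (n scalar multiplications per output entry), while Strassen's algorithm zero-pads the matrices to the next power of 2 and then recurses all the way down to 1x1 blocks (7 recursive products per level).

Matrix multiplication for 943x943 matrices:

Strassen's algorithm requires power-of-2 dimensions. Pad 943x943 to 1024x1024 (next power of 2).

Standard algorithm: 943^3 = 838561807 multiplications
Strassen's algorithm: 7^(log2(1024)) = 7^10 = 282475249 multiplications
Savings: 838561807 - 282475249 = 556086558 multiplications

Standard: 838561807 multiplications (943^3). Strassen: 282475249 multiplications (7^10, after padding to 1024x1024). Strassen reduces 8 recursive multiplications to 7 at each level.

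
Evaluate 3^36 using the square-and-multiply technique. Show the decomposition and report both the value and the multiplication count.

Computing 3^36 by squaring (build up from 3^1; each line after the first costs one multiplication):

3^1 = 3
3^2 = (3^1)^2 = 3^2 = 9
3^4 = (3^2)^2 = 9^2 = 81
3^8 = (3^4)^2 = 81^2 = 6561
3^9 = 3 * 3^8 = 3 * 6561 = 19683
3^18 = (3^9)^2 = 19683^2 = 387420489
3^36 = (3^18)^2 = 387420489^2 = 150094635296999121

Result: 150094635296999121
Multiplications needed: 6 (6 lines after 3^1)

3^36 = 150094635296999121. Using exponentiation by squaring, this requires 6 multiplications. The key idea: if the exponent is even, square the half-power; if odd, multiply by the base once.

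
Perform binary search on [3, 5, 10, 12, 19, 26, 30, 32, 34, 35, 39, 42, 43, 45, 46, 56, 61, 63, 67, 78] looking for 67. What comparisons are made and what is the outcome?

Binary search for 67 in [3, 5, 10, 12, 19, 26, 30, 32, 34, 35, 39, 42, 43, 45, 46, 56, 61, 63, 67, 78]:

lo=0, hi=19, mid=9, arr[mid]=35 -> 35 < 67, search right half
lo=10, hi=19, mid=14, arr[mid]=46 -> 46 < 67, search right half
lo=15, hi=19, mid=17, arr[mid]=63 -> 63 < 67, search right half
lo=18, hi=19, mid=18, arr[mid]=67 -> Found target at index 18!

Binary search finds 67 at index 18 after 4 comparisons. The search repeatedly halves the search space by comparing with the middle element.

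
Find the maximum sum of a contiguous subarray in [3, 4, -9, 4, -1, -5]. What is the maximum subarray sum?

Using Kadane's algorithm on [3, 4, -9, 4, -1, -5]:

Scanning through the array:
Position 1 (value 4): max_ending_here = 7, max_so_far = 7
Position 2 (value -9): max_ending_here = -2, max_so_far = 7
Position 3 (value 4): max_ending_here = 4, max_so_far = 7
Position 4 (value -1): max_ending_here = 3, max_so_far = 7
Position 5 (value -5): max_ending_here = -2, max_so_far = 7

Maximum subarray: [3, 4]
Maximum sum: 7

The maximum subarray is [3, 4] with sum 7. This subarray runs from index 0 to index 1.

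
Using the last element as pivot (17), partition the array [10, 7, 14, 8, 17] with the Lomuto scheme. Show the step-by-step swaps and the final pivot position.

Lomuto partition with pivot = 17:

Initial array: [10, 7, 14, 8, 17]

arr[0]=10 <= 17: swap with position 0, array becomes [10, 7, 14, 8, 17]
arr[1]=7 <= 17: swap with position 1, array becomes [10, 7, 14, 8, 17]
arr[2]=14 <= 17: swap with position 2, array becomes [10, 7, 14, 8, 17]
arr[3]=8 <= 17: swap with position 3, array becomes [10, 7, 14, 8, 17]

Place pivot at position 4: [10, 7, 14, 8, 17]
Pivot position: 4

After partitioning with pivot 17, the array becomes [10, 7, 14, 8, 17]. The pivot is placed at index 4. All elements to the left of the pivot are <= 17, and all elements to the right are > 17.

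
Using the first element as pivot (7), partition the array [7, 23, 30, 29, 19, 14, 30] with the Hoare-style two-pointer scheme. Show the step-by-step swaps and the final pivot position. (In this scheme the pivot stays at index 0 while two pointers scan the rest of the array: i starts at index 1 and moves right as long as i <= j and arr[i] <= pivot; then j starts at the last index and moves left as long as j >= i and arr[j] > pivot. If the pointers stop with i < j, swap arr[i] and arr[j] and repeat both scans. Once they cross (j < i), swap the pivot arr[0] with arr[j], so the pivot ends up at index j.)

Hoare-style two-pointer partition with pivot = 7:

Initial array: [7, 23, 30, 29, 19, 14, 30]

Pointers start at i = 1, j = 6.
i ends at 1, j ends at 0: the pointers have crossed (j < i), so scanning stops.

j = 0, so swapping arr[0] with arr[j] leaves the pivot at position 0: [7, 23, 30, 29, 19, 14, 30]
Pivot position: 0

After partitioning with pivot 7, the array becomes [7, 23, 30, 29, 19, 14, 30]. The pivot is placed at index 0. All elements to the left of the pivot are <= 7, and all elements to the right are > 7.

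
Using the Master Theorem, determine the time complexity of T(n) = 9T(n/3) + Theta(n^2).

Master Theorem for T(n) = 9T(n/3) + O(n^2):

a = 9, b = 3, c = 2
log_b(a) = log_3(9) = 2.0000

Case 2: c = 2 = log_3(9) = 2.0000
T(n) = O(n^2 log n) = O(n^2 log n)

For T(n) = 9T(n/3) + O(n^2): log_3(9) = 2.0000. This is Case 2 of the Master Theorem (c = log_b(a), equal work at all levels), giving O(n^2 log n).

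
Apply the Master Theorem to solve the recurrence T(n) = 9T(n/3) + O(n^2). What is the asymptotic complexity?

Master Theorem for T(n) = 9T(n/3) + O(n^2):

a = 9, b = 3, c = 2
log_b(a) = log_3(9) = 2.0000

Case 2: c = 2 = log_3(9) = 2.0000
T(n) = O(n^2 log n) = O(n^2 log n)

For T(n) = 9T(n/3) + O(n^2): log_3(9) = 2.0000. This is Case 2 of the Master Theorem (c = log_b(a), equal work at all levels), giving O(n^2 log n).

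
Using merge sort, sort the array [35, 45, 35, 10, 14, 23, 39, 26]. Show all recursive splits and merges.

Merge sort trace:

Split: [35, 45, 35, 10, 14, 23, 39, 26] -> [35, 45, 35, 10] and [14, 23, 39, 26]
  Split: [35, 45, 35, 10] -> [35, 45] and [35, 10]
    Split: [35, 45] -> [35] and [45]
    Merge: [35] + [45] -> [35, 45]
    Split: [35, 10] -> [35] and [10]
    Merge: [35] + [10] -> [10, 35]
  Merge: [35, 45] + [10, 35] -> [10, 35, 35, 45]
  Split: [14, 23, 39, 26] -> [14, 23] and [39, 26]
    Split: [14, 23] -> [14] and [23]
    Merge: [14] + [23] -> [14, 23]
    Split: [39, 26] -> [39] and [26]
    Merge: [39] + [26] -> [26, 39]
  Merge: [14, 23] + [26, 39] -> [14, 23, 26, 39]
Merge: [10, 35, 35, 45] + [14, 23, 26, 39] -> [10, 14, 23, 26, 35, 35, 39, 45]

Final sorted array: [10, 14, 23, 26, 35, 35, 39, 45]

The merge sort proceeds by recursively splitting the array and merging sorted halves.
After all merges, the sorted array is [10, 14, 23, 26, 35, 35, 39, 45].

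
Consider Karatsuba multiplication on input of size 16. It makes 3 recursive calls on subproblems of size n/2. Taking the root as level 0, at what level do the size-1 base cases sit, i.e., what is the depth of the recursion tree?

For divide and conquer with division factor 2:

Problem sizes at each level:
Level 0: 16
Level 1: 8
Level 2: 4
Level 3: 2
Level 4: 1

The root is level 0 and the size-1 base case is level 4 (the tree spans levels 0 through 4, i.e. 5 levels counting the root), so the depth is the number of divisions: log_2(16) = 4

The recursion tree depth is log_2(16) = 4. At each level, the problem size is divided by 2, so it takes 4 divisions to reduce to a base case of size 1. The algorithm makes 3 recursive calls at each level.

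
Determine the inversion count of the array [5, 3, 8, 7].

Finding inversions in [5, 3, 8, 7]:

(0, 1): arr[0]=5 > arr[1]=3
(2, 3): arr[2]=8 > arr[3]=7

Total inversions: 2

The array has 2 inversion(s): (0,1), (2,3). Each pair (i,j) satisfies i < j and arr[i] > arr[j].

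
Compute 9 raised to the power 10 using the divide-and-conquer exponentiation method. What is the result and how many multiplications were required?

Computing 9^10 by squaring (build up from 9^1; each line after the first costs one multiplication):

9^1 = 9
9^2 = (9^1)^2 = 9^2 = 81
9^4 = (9^2)^2 = 81^2 = 6561
9^5 = 9 * 9^4 = 9 * 6561 = 59049
9^10 = (9^5)^2 = 59049^2 = 3486784401

Result: 3486784401
Multiplications needed: 4 (4 lines after 9^1)

9^10 = 3486784401. Using exponentiation by squaring, this requires 4 multiplications. The key idea: if the exponent is even, square the half-power; if odd, multiply by the base once.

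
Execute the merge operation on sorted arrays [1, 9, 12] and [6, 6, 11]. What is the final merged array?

Merging process:

Compare 1 vs 6: take 1 from left. Merged: [1]
Compare 9 vs 6: take 6 from right. Merged: [1, 6]
Compare 9 vs 6: take 6 from right. Merged: [1, 6, 6]
Compare 9 vs 11: take 9 from left. Merged: [1, 6, 6, 9]
Compare 12 vs 11: take 11 from right. Merged: [1, 6, 6, 9, 11]
Append remaining from left: [12]. Merged: [1, 6, 6, 9, 11, 12]

Final merged array: [1, 6, 6, 9, 11, 12]
Total comparisons: 5

The merged array is [1, 6, 6, 9, 11, 12], requiring 5 comparisons. The merge step runs in O(n) time where n is the total number of elements.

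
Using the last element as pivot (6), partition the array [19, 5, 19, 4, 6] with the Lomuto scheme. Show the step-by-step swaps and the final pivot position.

Lomuto partition with pivot = 6:

Initial array: [19, 5, 19, 4, 6]

arr[0]=19 > 6: no swap
arr[1]=5 <= 6: swap with position 0, array becomes [5, 19, 19, 4, 6]
arr[2]=19 > 6: no swap
arr[3]=4 <= 6: swap with position 1, array becomes [5, 4, 19, 19, 6]

Place pivot at position 2: [5, 4, 6, 19, 19]
Pivot position: 2

After partitioning with pivot 6, the array becomes [5, 4, 6, 19, 19]. The pivot is placed at index 2. All elements to the left of the pivot are <= 6, and all elements to the right are > 6.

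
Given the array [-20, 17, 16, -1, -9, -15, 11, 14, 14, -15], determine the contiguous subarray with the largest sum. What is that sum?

Using Kadane's algorithm on [-20, 17, 16, -1, -9, -15, 11, 14, 14, -15]:

Scanning through the array:
Position 1 (value 17): max_ending_here = 17, max_so_far = 17
Position 2 (value 16): max_ending_here = 33, max_so_far = 33
Position 3 (value -1): max_ending_here = 32, max_so_far = 33
Position 4 (value -9): max_ending_here = 23, max_so_far = 33
Position 5 (value -15): max_ending_here = 8, max_so_far = 33
Position 6 (value 11): max_ending_here = 19, max_so_far = 33
Position 7 (value 14): max_ending_here = 33, max_so_far = 33
Position 8 (value 14): max_ending_here = 47, max_so_far = 47
Position 9 (value -15): max_ending_here = 32, max_so_far = 47

Maximum subarray: [17, 16, -1, -9, -15, 11, 14, 14]
Maximum sum: 47

The maximum subarray is [17, 16, -1, -9, -15, 11, 14, 14] with sum 47. This subarray runs from index 1 to index 8.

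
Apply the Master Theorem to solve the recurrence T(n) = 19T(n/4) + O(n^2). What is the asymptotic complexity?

Master Theorem for T(n) = 19T(n/4) + O(n^2):

a = 19, b = 4, c = 2
log_b(a) = log_4(19) = 2.1240

Case 1: c = 2 < log_4(19) = 2.1240
T(n) = O(n^(log_4 19))

For T(n) = 19T(n/4) + O(n^2): log_4(19) = 2.1240. This is Case 1 of the Master Theorem (c < log_b(a), work dominated by leaves), giving O(n^(log_4 19)).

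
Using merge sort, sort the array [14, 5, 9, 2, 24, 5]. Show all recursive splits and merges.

Merge sort trace:

Split: [14, 5, 9, 2, 24, 5] -> [14, 5, 9] and [2, 24, 5]
  Split: [14, 5, 9] -> [14] and [5, 9]
    Split: [5, 9] -> [5] and [9]
    Merge: [5] + [9] -> [5, 9]
  Merge: [14] + [5, 9] -> [5, 9, 14]
  Split: [2, 24, 5] -> [2] and [24, 5]
    Split: [24, 5] -> [24] and [5]
    Merge: [24] + [5] -> [5, 24]
  Merge: [2] + [5, 24] -> [2, 5, 24]
Merge: [5, 9, 14] + [2, 5, 24] -> [2, 5, 5, 9, 14, 24]

Final sorted array: [2, 5, 5, 9, 14, 24]

The merge sort proceeds by recursively splitting the array and merging sorted halves.
After all merges, the sorted array is [2, 5, 5, 9, 14, 24].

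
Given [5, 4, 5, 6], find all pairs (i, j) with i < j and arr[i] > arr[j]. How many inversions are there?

Finding inversions in [5, 4, 5, 6]:

(0, 1): arr[0]=5 > arr[1]=4

Total inversions: 1

The array has 1 inversion(s): (0,1). Each pair (i,j) satisfies i < j and arr[i] > arr[j].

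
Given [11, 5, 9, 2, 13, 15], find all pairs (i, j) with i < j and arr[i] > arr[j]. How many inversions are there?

Finding inversions in [11, 5, 9, 2, 13, 15]:

(0, 1): arr[0]=11 > arr[1]=5
(0, 2): arr[0]=11 > arr[2]=9
(0, 3): arr[0]=11 > arr[3]=2
(1, 3): arr[1]=5 > arr[3]=2
(2, 3): arr[2]=9 > arr[3]=2

Total inversions: 5

The array has 5 inversion(s): (0,1), (0,2), (0,3), (1,3), (2,3). Each pair (i,j) satisfies i < j and arr[i] > arr[j].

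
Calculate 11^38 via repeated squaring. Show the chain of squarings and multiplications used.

Computing 11^38 by squaring (build up from 11^1; each line after the first costs one multiplication):

11^1 = 11
11^2 = (11^1)^2 = 11^2 = 121
11^4 = (11^2)^2 = 121^2 = 14641
11^8 = (11^4)^2 = 14641^2 = 214358881
11^9 = 11 * 11^8 = 11 * 214358881 = 2357947691
11^18 = (11^9)^2 = 2357947691^2 = 5559917313492231481
11^19 = 11 * 11^18 = 11 * 5559917313492231481 = 61159090448414546291
11^38 = (11^19)^2 = 61159090448414546291^2 = 3740434344477351388916475705363381856681

Result: 3740434344477351388916475705363381856681
Multiplications needed: 7 (7 lines after 11^1)

11^38 = 3740434344477351388916475705363381856681. Using exponentiation by squaring, this requires 7 multiplications. The key idea: if the exponent is even, square the half-power; if odd, multiply by the base once.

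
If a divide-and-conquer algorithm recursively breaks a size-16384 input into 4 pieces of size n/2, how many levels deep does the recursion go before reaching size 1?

For divide and conquer with division factor 2:

Problem sizes at each level:
Level 0: 16384
Level 1: 8192
Level 2: 4096
Level 3: 2048
Level 4: 1024
Level 5: 512
Level 6: 256
Level 7: 128
Level 8: 64
Level 9: 32
Level 10: 16
Level 11: 8
Level 12: 4
Level 13: 2
Level 14: 1

The root is level 0 and the size-1 base case is level 14 (the tree spans levels 0 through 14, i.e. 15 levels counting the root), so the depth is the number of divisions: log_2(16384) = 14

The recursion tree depth is log_2(16384) = 14. At each level, the problem size is divided by 2, so it takes 14 divisions to reduce to a base case of size 1. The algorithm makes 4 recursive calls at each level.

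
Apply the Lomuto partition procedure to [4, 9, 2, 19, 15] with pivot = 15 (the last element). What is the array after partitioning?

Lomuto partition with pivot = 15:

Initial array: [4, 9, 2, 19, 15]

arr[0]=4 <= 15: swap with position 0, array becomes [4, 9, 2, 19, 15]
arr[1]=9 <= 15: swap with position 1, array becomes [4, 9, 2, 19, 15]
arr[2]=2 <= 15: swap with position 2, array becomes [4, 9, 2, 19, 15]
arr[3]=19 > 15: no swap

Place pivot at position 3: [4, 9, 2, 15, 19]
Pivot position: 3

After partitioning with pivot 15, the array becomes [4, 9, 2, 15, 19]. The pivot is placed at index 3. All elements to the left of the pivot are <= 15, and all elements to the right are > 15.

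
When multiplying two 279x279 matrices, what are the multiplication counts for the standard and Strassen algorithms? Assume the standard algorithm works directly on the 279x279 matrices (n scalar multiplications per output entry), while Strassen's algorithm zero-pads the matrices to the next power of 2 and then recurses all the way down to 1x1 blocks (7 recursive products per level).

Matrix multiplication for 279x279 matrices:

Strassen's algorithm requires power-of-2 dimensions. Pad 279x279 to 512x512 (next power of 2).

Standard algorithm: 279^3 = 21717639 multiplications
Strassen's algorithm: 7^(log2(512)) = 7^9 = 40353607 multiplications
Difference: 21717639 - 40353607 = -18635968 (Strassen uses MORE here due to padding overhead — for small or just-over-power-of-2 n, padding can outweigh the per-level savings)

Standard: 21717639 multiplications (279^3). Strassen: 40353607 multiplications (7^9, after padding to 512x512). Strassen reduces 8 recursive multiplications to 7 at each level.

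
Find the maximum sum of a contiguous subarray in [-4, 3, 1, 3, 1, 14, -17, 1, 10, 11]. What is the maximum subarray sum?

Using Kadane's algorithm on [-4, 3, 1, 3, 1, 14, -17, 1, 10, 11]:

Scanning through the array:
Position 1 (value 3): max_ending_here = 3, max_so_far = 3
Position 2 (value 1): max_ending_here = 4, max_so_far = 4
Position 3 (value 3): max_ending_here = 7, max_so_far = 7
Position 4 (value 1): max_ending_here = 8, max_so_far = 8
Position 5 (value 14): max_ending_here = 22, max_so_far = 22
Position 6 (value -17): max_ending_here = 5, max_so_far = 22
Position 7 (value 1): max_ending_here = 6, max_so_far = 22
Position 8 (value 10): max_ending_here = 16, max_so_far = 22
Position 9 (value 11): max_ending_here = 27, max_so_far = 27

Maximum subarray: [3, 1, 3, 1, 14, -17, 1, 10, 11]
Maximum sum: 27

The maximum subarray is [3, 1, 3, 1, 14, -17, 1, 10, 11] with sum 27. This subarray runs from index 1 to index 9.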